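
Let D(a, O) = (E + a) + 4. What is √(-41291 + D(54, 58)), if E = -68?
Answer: 3*I*√4589 ≈ 203.23*I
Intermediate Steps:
D(a, O) = -64 + a (D(a, O) = (-68 + a) + 4 = -64 + a)
√(-41291 + D(54, 58)) = √(-41291 + (-64 + 54)) = √(-41291 - 10) = √(-41301) = 3*I*√4589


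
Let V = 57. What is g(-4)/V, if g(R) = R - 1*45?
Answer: -49/57 ≈ -0.85965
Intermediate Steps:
g(R) = -45 + R (g(R) = R - 45 = -45 + R)
g(-4)/V = (-45 - 4)/57 = -49*1/57 = -49/57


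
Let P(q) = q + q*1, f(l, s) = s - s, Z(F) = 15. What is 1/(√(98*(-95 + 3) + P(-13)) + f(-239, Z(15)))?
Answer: -I*√9042/9042 ≈ -0.010516*I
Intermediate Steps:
f(l, s) = 0
P(q) = 2*q (P(q) = q + q = 2*q)
1/(√(98*(-95 + 3) + P(-13)) + f(-239, Z(15))) = 1/(√(98*(-95 + 3) + 2*(-13)) + 0) = 1/(√(98*(-92) - 26) + 0) = 1/(√(-9016 - 26) + 0) = 1/(√(-9042) + 0) = 1/(I*√9042 + 0) = 1/(I*√9042) = -I*√9042/9042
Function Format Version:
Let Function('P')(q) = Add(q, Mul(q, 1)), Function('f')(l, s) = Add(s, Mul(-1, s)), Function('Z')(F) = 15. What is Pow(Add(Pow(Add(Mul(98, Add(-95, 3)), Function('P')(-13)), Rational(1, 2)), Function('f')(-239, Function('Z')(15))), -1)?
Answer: Mul(Rational(-1, 9042), I, Pow(9042, Rational(1, 2))) ≈ Mul(-0.010516, I)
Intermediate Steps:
Function('f')(l, s) = 0
Function('P')(q) = Mul(2, q) (Function('P')(q) = Add(q, q) = Mul(2, q))
Pow(Add(Pow(Add(Mul(98, Add(-95, 3)), Function('P')(-13)), Rational(1, 2)), Function('f')(-239, Function('Z')(15))), -1) = Pow(Add(Pow(Add(Mul(98, Add(-95, 3)), Mul(2, -13)), Rational(1, 2)), 0), -1) = Pow(Add(Pow(Add(Mul(98, -92), -26), Rational(1, 2)), 0), -1) = Pow(Add(Pow(Add(-9016, -26), Rational(1, 2)), 0), -1) = Pow(Add(Pow(-9042, Rational(1, 2)), 0), -1) = Pow(Add(Mul(I, Pow(9042, Rational(1, 2))), 0), -1) = Pow(Mul(I, Pow(9042, Rational(1, 2))), -1) = Mul(Rational(-1, 9042), I, Pow(9042, Rational(1, 2)))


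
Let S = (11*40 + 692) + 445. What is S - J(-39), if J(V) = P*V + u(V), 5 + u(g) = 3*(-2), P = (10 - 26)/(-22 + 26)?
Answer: 1432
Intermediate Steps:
P = -4 (P = -16/4 = -16*¼ = -4)
u(g) = -11 (u(g) = -5 + 3*(-2) = -5 - 6 = -11)
J(V) = -11 - 4*V (J(V) = -4*V - 11 = -11 - 4*V)
S = 1577 (S = (440 + 692) + 445 = 1132 + 445 = 1577)
S - J(-39) = 1577 - (-11 - 4*(-39)) = 1577 - (-11 + 156) = 1577 - 1*145 = 1577 - 145 = 1432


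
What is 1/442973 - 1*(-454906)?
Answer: 201511075539/442973 ≈ 4.5491e+5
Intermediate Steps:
1/442973 - 1*(-454906) = 1/442973 + 454906 = 201511075539/442973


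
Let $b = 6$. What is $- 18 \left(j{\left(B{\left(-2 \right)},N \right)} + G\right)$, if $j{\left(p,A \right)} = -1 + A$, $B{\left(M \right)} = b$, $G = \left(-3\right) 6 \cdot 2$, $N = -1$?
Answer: $684$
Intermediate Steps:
$G = -36$ ($G = \left(-18\right) 2 = -36$)
$B{\left(M \right)} = 6$
$- 18 \left(j{\left(B{\left(-2 \right)},N \right)} + G\right) = - 18 \left(\left(-1 - 1\right) - 36\right) = - 18 \left(-2 - 36\right) = \left(-18\right) \left(-38\right) = 684$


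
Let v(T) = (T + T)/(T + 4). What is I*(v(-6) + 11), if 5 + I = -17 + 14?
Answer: -136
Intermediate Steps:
I = -8 (I = -5 + (-17 + 14) = -5 - 3 = -8)
v(T) = 2*T/(4 + T) (v(T) = (2*T)/(4 + T) = 2*T/(4 + T))
I*(v(-6) + 11) = -8*(2*(-6)/(4 - 6) + 11) = -8*(2*(-6)/(-2) + 11) = -8*(2*(-6)*(-½) + 11) = -8*(6 + 11) = -8*17 = -136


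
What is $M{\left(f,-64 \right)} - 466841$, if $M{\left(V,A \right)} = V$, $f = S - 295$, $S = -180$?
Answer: $-467316$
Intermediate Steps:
$f = -475$ ($f = -180 - 295 = -475$)
$M{\left(f,-64 \right)} - 466841 = -475 - 466841 = -467316$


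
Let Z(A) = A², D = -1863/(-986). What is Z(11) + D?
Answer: 121169/986 ≈ 122.89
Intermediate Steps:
D = 1863/986 (D = -1863*(-1/986) = 1863/986 ≈ 1.8895)
Z(11) + D = 11² + 1863/986 = 121 + 1863/986 = 121169/986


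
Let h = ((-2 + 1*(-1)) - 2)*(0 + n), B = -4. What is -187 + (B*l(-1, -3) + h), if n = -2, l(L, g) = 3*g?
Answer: -141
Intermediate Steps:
h = 10 (h = ((-2 + 1*(-1)) - 2)*(0 - 2) = ((-2 - 1) - 2)*(-2) = (-3 - 2)*(-2) = -5*(-2) = 10)
-187 + (B*l(-1, -3) + h) = -187 + (-12*(-3) + 10) = -187 + (-4*(-9) + 10) = -187 + (36 + 10) = -187 + 46 = -141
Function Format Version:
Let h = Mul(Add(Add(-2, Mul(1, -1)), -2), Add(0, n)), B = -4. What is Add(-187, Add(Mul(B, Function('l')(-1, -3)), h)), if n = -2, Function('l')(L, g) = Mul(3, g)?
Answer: -141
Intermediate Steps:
h = 10 (h = Mul(Add(Add(-2, Mul(1, -1)), -2), Add(0, -2)) = Mul(Add(Add(-2, -1), -2), -2) = Mul(Add(-3, -2), -2) = Mul(-5, -2) = 10)
Add(-187, Add(Mul(B, Function('l')(-1, -3)), h)) = Add(-187, Add(Mul(-4, Mul(3, -3)), 10)) = Add(-187, Add(Mul(-4, -9), 10)) = Add(-187, Add(36, 10)) = Add(-187, 46) = -141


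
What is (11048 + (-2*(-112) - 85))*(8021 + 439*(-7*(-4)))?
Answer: 227241531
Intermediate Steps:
(11048 + (-2*(-112) - 85))*(8021 + 439*(-7*(-4))) = (11048 + (224 - 85))*(8021 + 439*28) = (11048 + 139)*(8021 + 12292) = 11187*20313 = 227241531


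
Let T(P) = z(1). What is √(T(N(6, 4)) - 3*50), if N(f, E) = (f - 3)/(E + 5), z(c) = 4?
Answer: I*√146 ≈ 12.083*I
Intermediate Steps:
N(f, E) = (-3 + f)/(5 + E)
T(P) = 4
√(T(N(6, 4)) - 3*50) = √(4 - 3*50) = √(4 - 150) = √(-146) = I*√146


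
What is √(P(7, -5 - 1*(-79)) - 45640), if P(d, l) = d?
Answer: I*√45633 ≈ 213.62*I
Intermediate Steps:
√(P(7, -5 - 1*(-79)) - 45640) = √(7 - 45640) = √(-45633) = I*√45633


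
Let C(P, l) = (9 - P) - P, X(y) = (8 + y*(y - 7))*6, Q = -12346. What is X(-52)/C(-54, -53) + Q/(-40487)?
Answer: 249557518/1578993 ≈ 158.05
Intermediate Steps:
X(y) = 48 + 6*y*(-7 + y) (X(y) = (8 + y*(-7 + y))*6 = 48 + 6*y*(-7 + y))
C(P, l) = 9 - 2*P
X(-52)/C(-54, -53) + Q/(-40487) = (48 - 42*(-52) + 6*(-52)²)/(9 - 2*(-54)) - 12346/(-40487) = (48 + 2184 + 6*2704)/(9 + 108) - 12346*(-1/40487) = (48 + 2184 + 16224)/117 + 12346/40487 = 18456*(1/117) + 12346/40487 = 6152/39 + 12346/40487 = 249557518/1578993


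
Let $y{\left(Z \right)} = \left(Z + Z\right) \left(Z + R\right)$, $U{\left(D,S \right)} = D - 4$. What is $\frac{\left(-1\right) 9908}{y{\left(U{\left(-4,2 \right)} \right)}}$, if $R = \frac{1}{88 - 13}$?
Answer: $- \frac{185775}{2396} \approx -77.536$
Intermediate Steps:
$R = \frac{1}{75} \approx 0.013333$
$U{\left(D,S \right)} = -4 + D$ ($U{\left(D,S \right)} = D - 4 = -4 + D$)
$y{\left(Z \right)} = 2 Z \left(\frac{1}{75} + Z\right)$ ($y{\left(Z \right)} = \left(Z + Z\right) \left(Z + \frac{1}{75}\right) = 2 Z \left(\frac{1}{75} + Z\right)$)
$\frac{\left(-1\right) 9908}{y{\left(U{\left(-4,2 \right)} \right)}} = \frac{\left(-1\right) 9908}{\frac{2}{75} \left(-4 - 4\right) \left(1 + 75 \left(-4 - 4\right)\right)} = - \frac{9908}{\frac{2}{75} \left(-8\right) \left(1 + 75 \left(-8\right)\right)} = - \frac{9908}{\frac{2}{75} \left(-8\right) \left(1 - 600\right)} = - \frac{9908}{\frac{2}{75} \left(-8\right) \left(-599\right)} = - \frac{9908}{\frac{9584}{75}} = \left(-9908\right) \frac{75}{9584} = - \frac{185775}{2396}$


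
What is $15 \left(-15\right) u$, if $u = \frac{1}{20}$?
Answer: $- \frac{45}{4} \approx -11.25$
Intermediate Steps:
$u = \frac{1}{20} \approx 0.05$
$15 \left(-15\right) u = 15 \left(-15\right) \frac{1}{20} = \left(-225\right) \frac{1}{20} = - \frac{45}{4}$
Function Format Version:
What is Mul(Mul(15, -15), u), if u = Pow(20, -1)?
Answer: Rational(-45, 4) ≈ -11.250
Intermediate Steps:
u = Rational(1, 20) ≈ 0.050000
Mul(Mul(15, -15), u) = Mul(Mul(15, -15), Rational(1, 20)) = Mul(-225, Rational(1, 20)) = Rational(-45, 4)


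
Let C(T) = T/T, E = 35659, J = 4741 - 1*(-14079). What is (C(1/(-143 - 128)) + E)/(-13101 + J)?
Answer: 35660/5719 ≈ 6.2354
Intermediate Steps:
J = 18820 (J = 4741 + 14079 = 18820)
C(T) = 1
(C(1/(-143 - 128)) + E)/(-13101 + J) = (1 + 35659)/(-13101 + 18820) = 35660/5719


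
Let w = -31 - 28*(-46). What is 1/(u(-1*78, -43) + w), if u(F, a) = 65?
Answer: 1/1322 ≈ 0.00075643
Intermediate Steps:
w = 1257 (w = -31 + 1288 = 1257)
1/(u(-1*78, -43) + w) = 1/(65 + 1257) = 1/1322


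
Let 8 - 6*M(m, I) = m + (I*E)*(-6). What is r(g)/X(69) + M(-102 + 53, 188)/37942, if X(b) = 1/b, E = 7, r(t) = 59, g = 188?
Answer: 308926415/75884 ≈ 4071.0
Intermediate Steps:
M(m, I) = 4/3 + 7*I - m/6 (M(m, I) = 4/3 - (m + (I*7)*(-6))/6 = 4/3 - (m + (7*I)*(-6))/6 = 4/3 - (m - 42*I)/6 = 4/3 + (7*I - m/6) = 4/3 + 7*I - m/6)
r(g)/X(69) + M(-102 + 53, 188)/37942 = 59/(1/69) + (4/3 + 7*188 - (-102 + 53)/6)/37942 = 59/(1/69) + (4/3 + 1316 - ⅙*(-49))*(1/37942) = 59*69 + (4/3 + 1316 + 49/6)*(1/37942) = 4071 + (2651/2)*(1/37942) = 4071 + 2651/75884 = 308926415/75884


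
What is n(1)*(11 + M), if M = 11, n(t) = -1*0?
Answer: 0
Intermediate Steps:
n(t) = 0
n(1)*(11 + M) = 0*(11 + 11) = 0*22 = 0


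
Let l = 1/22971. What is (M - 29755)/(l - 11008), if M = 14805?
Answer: 343416450/252864767 ≈ 1.3581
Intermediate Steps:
l = 1/22971 ≈ 4.3533e-5
(M - 29755)/(l - 11008) = (14805 - 29755)/(1/22971 - 11008) = -14950/(-252864767/22971) = -14950*(-22971/252864767) = 343416450/252864767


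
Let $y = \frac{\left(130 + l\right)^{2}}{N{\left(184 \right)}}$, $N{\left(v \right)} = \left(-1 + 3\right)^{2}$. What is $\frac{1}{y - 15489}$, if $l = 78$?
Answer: $- \frac{1}{4673} \approx -0.000214$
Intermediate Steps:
$N{\left(v \right)} = 4$ ($N{\left(v \right)} = 2^{2} = 4$)
$y = 10816$ ($y = \frac{\left(130 + 78\right)^{2}}{4} = 208^{2} \cdot \frac{1}{4} = 43264 \cdot \frac{1}{4} = 10816$)
$\frac{1}{y - 15489} = \frac{1}{10816 - 15489} = \frac{1}{-4673} = - \frac{1}{4673}$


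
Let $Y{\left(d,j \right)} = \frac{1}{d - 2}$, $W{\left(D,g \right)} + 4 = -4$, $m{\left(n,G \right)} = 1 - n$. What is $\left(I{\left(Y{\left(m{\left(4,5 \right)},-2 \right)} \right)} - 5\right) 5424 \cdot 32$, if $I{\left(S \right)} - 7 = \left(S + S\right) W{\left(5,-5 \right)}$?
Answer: $\frac{4512768}{5} \approx 9.0255 \cdot 10^{5}$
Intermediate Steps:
$W{\left(D,g \right)} = -8$ ($W{\left(D,g \right)} = -4 - 4 = -8$)
$Y{\left(d,j \right)} = \frac{1}{-2 + d}$
$I{\left(S \right)} = 7 - 16 S$ ($I{\left(S \right)} = 7 + \left(S + S\right) \left(-8\right) = 7 + 2 S \left(-8\right) = 7 - 16 S$)
$\left(I{\left(Y{\left(m{\left(4,5 \right)},-2 \right)} \right)} - 5\right) 5424 \cdot 32 = \left(\left(7 - \frac{16}{-2 + \left(1 - 4\right)}\right) - 5\right) 5424 \cdot 32 = \left(\left(7 - \frac{16}{-2 + \left(1 - 4\right)}\right) - 5\right) 173568 = \left(\left(7 - \frac{16}{-2 - 3}\right) - 5\right) 173568 = \left(\left(7 - \frac{16}{-5}\right) - 5\right) 173568 = \left(\left(7 - - \frac{16}{5}\right) - 5\right) 173568 = \left(\left(7 + \frac{16}{5}\right) - 5\right) 173568 = \left(\frac{51}{5} - 5\right) 173568 = \frac{26}{5} \cdot 173568 = \frac{4512768}{5}$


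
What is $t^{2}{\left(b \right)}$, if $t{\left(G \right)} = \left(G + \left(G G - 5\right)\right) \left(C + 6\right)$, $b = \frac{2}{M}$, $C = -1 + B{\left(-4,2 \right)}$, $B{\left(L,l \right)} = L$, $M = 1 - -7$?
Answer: $\frac{5625}{256} \approx 21.973$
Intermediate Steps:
$M = 8$ ($M = 1 + 7 = 8$)
$C = -5$ ($C = -1 - 4 = -5$)
$b = \frac{1}{4}$ ($b = \frac{2}{8} = 2 \cdot \frac{1}{8} = \frac{1}{4} \approx 0.25$)
$t{\left(G \right)} = -5 + G + G^{2}$ ($t{\left(G \right)} = \left(G + \left(G G - 5\right)\right) \left(-5 + 6\right) = \left(G + \left(G^{2} - 5\right)\right) 1 = \left(G + \left(-5 + G^{2}\right)\right) 1 = \left(-5 + G + G^{2}\right) 1 = -5 + G + G^{2}$)
$t^{2}{\left(b \right)} = \left(-5 + \frac{1}{4} + \left(\frac{1}{4}\right)^{2}\right)^{2} = \left(-5 + \frac{1}{4} + \frac{1}{16}\right)^{2} = \left(- \frac{75}{16}\right)^{2} = \frac{5625}{256}$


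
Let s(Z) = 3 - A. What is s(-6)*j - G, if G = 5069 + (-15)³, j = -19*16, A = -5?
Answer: -4126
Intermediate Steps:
j = -304
s(Z) = 8 (s(Z) = 3 - 1*(-5) = 3 + 5 = 8)
G = 1694 (G = 5069 - 3375 = 1694)
s(-6)*j - G = 8*(-304) - 1*1694 = -2432 - 1694 = -4126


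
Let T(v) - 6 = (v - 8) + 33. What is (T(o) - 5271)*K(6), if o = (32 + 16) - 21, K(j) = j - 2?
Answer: -20852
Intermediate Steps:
K(j) = -2 + j
o = 27 (o = 48 - 21 = 27)
T(v) = 31 + v (T(v) = 6 + ((v - 8) + 33) = 6 + ((-8 + v) + 33) = 6 + (25 + v) = 31 + v)
(T(o) - 5271)*K(6) = ((31 + 27) - 5271)*(-2 + 6) = (58 - 5271)*4 = -5213*4 = -20852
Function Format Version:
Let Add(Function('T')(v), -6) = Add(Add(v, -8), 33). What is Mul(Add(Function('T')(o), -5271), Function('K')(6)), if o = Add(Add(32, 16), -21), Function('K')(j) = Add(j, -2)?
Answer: -20852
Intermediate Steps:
Function('K')(j) = Add(-2, j)
o = 27 (o = Add(48, -21) = 27)
Function('T')(v) = Add(31, v) (Function('T')(v) = Add(6, Add(Add(v, -8), 33)) = Add(6, Add(Add(-8, v), 33)) = Add(6, Add(25, v)) = Add(31, v))
Mul(Add(Function('T')(o), -5271), Function('K')(6)) = Mul(Add(Add(31, 27), -5271), Add(-2, 6)) = Mul(Add(58, -5271), 4) = Mul(-5213, 4) = -20852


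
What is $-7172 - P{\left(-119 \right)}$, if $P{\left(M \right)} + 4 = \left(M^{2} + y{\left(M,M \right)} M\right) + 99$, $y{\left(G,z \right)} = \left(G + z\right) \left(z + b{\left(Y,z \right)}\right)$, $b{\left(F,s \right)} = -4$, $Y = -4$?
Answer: $3462178$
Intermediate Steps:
$y{\left(G,z \right)} = \left(-4 + z\right) \left(G + z\right)$ ($y{\left(G,z \right)} = \left(G + z\right) \left(z - 4\right) = \left(G + z\right) \left(-4 + z\right) = \left(-4 + z\right) \left(G + z\right)$)
$P{\left(M \right)} = 95 + M^{2} + M \left(- 8 M + 2 M^{2}\right)$ ($P{\left(M \right)} = -4 + \left(\left(M^{2} + \left(M^{2} - 4 M - 4 M + M M\right) M\right) + 99\right) = -4 + \left(\left(M^{2} + \left(M^{2} - 4 M - 4 M + M^{2}\right) M\right) + 99\right) = -4 + \left(\left(M^{2} + \left(- 8 M + 2 M^{2}\right) M\right) + 99\right) = -4 + \left(\left(M^{2} + M \left(- 8 M + 2 M^{2}\right)\right) + 99\right) = -4 + \left(99 + M^{2} + M \left(- 8 M + 2 M^{2}\right)\right) = 95 + M^{2} + M \left(- 8 M + 2 M^{2}\right)$)
$-7172 - P{\left(-119 \right)} = -7172 - \left(95 - 7 \left(-119\right)^{2} + 2 \left(-119\right)^{3}\right) = -7172 - \left(95 - 99127 + 2 \left(-1685159\right)\right) = -7172 - \left(95 - 99127 - 3370318\right) = -7172 - -3469350 = -7172 + 3469350 = 3462178$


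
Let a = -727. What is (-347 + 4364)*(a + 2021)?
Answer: 5197998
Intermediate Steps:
(-347 + 4364)*(a + 2021) = (-347 + 4364)*(-727 + 2021) = 4017*1294 = 5197998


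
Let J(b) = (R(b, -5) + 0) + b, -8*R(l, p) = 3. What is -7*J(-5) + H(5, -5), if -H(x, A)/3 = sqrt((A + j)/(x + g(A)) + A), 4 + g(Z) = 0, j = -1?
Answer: 301/8 - 3*I*sqrt(11) ≈ 37.625 - 9.9499*I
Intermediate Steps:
g(Z) = -4 (g(Z) = -4 + 0 = -4)
R(l, p) = -3/8 (R(l, p) = -1/8*3 = -3/8)
H(x, A) = -3*sqrt(A + (-1 + A)/(-4 + x)) (H(x, A) = -3*sqrt((A - 1)/(x - 4) + A) = -3*sqrt((-1 + A)/(-4 + x) + A) = -3*sqrt(A + (-1 + A)/(-4 + x)))
J(b) = -3/8 + b (J(b) = (-3/8 + 0) + b = -3/8 + b)
-7*J(-5) + H(5, -5) = -7*(-3/8 - 5) - 3*sqrt(-1 - 5 - 5*(-4 + 5))/sqrt(-4 + 5) = -7*(-43/8) - 3*sqrt(-1 - 5 - 5*1) = 301/8 - 3*sqrt(-1 - 5 - 5) = 301/8 - 3*I*sqrt(11)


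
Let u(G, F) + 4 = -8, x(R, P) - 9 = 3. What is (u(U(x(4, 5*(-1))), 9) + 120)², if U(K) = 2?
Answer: 11664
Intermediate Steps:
x(R, P) = 12 (x(R, P) = 9 + 3 = 12)
u(G, F) = -12 (u(G, F) = -4 - 8 = -12)
(u(U(x(4, 5*(-1))), 9) + 120)² = (-12 + 120)² = 108² = 11664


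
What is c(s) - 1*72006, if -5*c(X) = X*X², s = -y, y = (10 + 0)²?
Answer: 127994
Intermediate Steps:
y = 100 (y = 10² = 100)
s = -100 (s = -1*100 = -100)
c(X) = -X³/5 (c(X) = -X*X²/5 = -X³/5)
c(s) - 1*72006 = -⅕*(-100)³ - 1*72006 = -⅕*(-1000000) - 72006 = 200000 - 72006 = 127994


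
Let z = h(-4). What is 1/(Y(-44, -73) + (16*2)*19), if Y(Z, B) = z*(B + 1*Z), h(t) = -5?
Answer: 1/1193 ≈ 0.00083822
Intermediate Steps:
z = -5
Y(Z, B) = -5*B - 5*Z (Y(Z, B) = -5*(B + 1*Z) = -5*(B + Z) = -5*B - 5*Z)
1/(Y(-44, -73) + (16*2)*19) = 1/((-5*(-73) - 5*(-44)) + (16*2)*19) = 1/((365 + 220) + 32*19) = 1/(585 + 608) = 1/1193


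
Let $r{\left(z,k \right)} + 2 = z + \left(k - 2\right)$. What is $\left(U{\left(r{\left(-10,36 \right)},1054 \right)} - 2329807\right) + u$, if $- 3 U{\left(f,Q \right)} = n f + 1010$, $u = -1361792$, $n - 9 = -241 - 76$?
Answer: $-3689677$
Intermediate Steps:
$n = -308$ ($n = 9 - 317 = -308$)
$r{\left(z,k \right)} = -4 + k + z$ ($r{\left(z,k \right)} = -2 + \left(z + \left(k - 2\right)\right) = -2 + \left(z + \left(-2 + k\right)\right) = -2 + \left(-2 + k + z\right) = -4 + k + z$)
$U{\left(f,Q \right)} = - \frac{1010}{3} + \frac{308 f}{3}$ ($U{\left(f,Q \right)} = - \frac{- 308 f + 1010}{3} = - \frac{1010 - 308 f}{3} = - \frac{1010}{3} + \frac{308 f}{3}$)
$\left(U{\left(r{\left(-10,36 \right)},1054 \right)} - 2329807\right) + u = \left(\left(- \frac{1010}{3} + \frac{308 \left(-4 + 36 - 10\right)}{3}\right) - 2329807\right) - 1361792 = \left(\left(- \frac{1010}{3} + \frac{308}{3} \cdot 22\right) - 2329807\right) - 1361792 = \left(\left(- \frac{1010}{3} + \frac{6776}{3}\right) - 2329807\right) - 1361792 = \left(1922 - 2329807\right) - 1361792 = -2327885 - 1361792 = -3689677$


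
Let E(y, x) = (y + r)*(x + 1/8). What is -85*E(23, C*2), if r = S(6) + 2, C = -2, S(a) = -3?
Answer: 28985/4 ≈ 7246.3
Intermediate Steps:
r = -1 (r = -3 + 2 = -1)
E(y, x) = (-1 + y)*(⅛ + x) (E(y, x) = (y - 1)*(x + 1/8) = (-1 + y)*(x + ⅛) = (-1 + y)*(⅛ + x))
-85*E(23, C*2) = -85*(-⅛ - (-2)*2 + (⅛)*23 - 2*2*23) = -85*(-⅛ - 1*(-4) + 23/8 - 4*23) = -85*(-⅛ + 4 + 23/8 - 92) = -85*(-341/4) = 28985/4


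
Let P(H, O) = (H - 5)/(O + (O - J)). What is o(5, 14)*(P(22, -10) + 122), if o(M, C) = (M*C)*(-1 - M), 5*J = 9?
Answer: -5549460/109 ≈ -50913.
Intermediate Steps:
J = 9/5 (J = (1/5)*9 = 9/5 ≈ 1.8000)
o(M, C) = C*M*(-1 - M) (o(M, C) = (C*M)*(-1 - M) = C*M*(-1 - M))
P(H, O) = (-5 + H)/(-9/5 + 2*O) (P(H, O) = (H - 5)/(O + (O - 1*9/5)) = (-5 + H)/(O + (O - 9/5)) = (-5 + H)/(O + (-9/5 + O)) = (-5 + H)/(-9/5 + 2*O))
o(5, 14)*(P(22, -10) + 122) = (-1*14*5*(1 + 5))*(5*(-5 + 22)/(-9 + 10*(-10)) + 122) = (-1*14*5*6)*(5*17/(-9 - 100) + 122) = -420*(5*17/(-109) + 122) = -420*(5*(-1/109)*17 + 122) = -420*(-85/109 + 122) = -420*13213/109 = -5549460/109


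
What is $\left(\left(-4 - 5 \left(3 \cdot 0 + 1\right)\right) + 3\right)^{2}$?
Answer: $36$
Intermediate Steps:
$\left(\left(-4 - 5 \left(3 \cdot 0 + 1\right)\right) + 3\right)^{2} = \left(\left(-4 - 5 \left(0 + 1\right)\right) + 3\right)^{2} = \left(\left(-4 - 5\right) + 3\right)^{2} = \left(-9 + 3\right)^{2} = \left(-6\right)^{2} = 36$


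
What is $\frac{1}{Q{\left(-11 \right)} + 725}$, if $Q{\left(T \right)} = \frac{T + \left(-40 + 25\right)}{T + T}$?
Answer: $\frac{11}{7988} \approx 0.0013771$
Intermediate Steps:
$Q{\left(T \right)} = \frac{-15 + T}{2 T}$ ($Q{\left(T \right)} = \frac{T - 15}{2 T} = \left(-15 + T\right) \frac{1}{2 T} = \frac{-15 + T}{2 T}$)
$\frac{1}{Q{\left(-11 \right)} + 725} = \frac{1}{\frac{-15 - 11}{2 \left(-11\right)} + 725} = \frac{1}{\frac{1}{2} \left(- \frac{1}{11}\right) \left(-26\right) + 725} = \frac{1}{\frac{13}{11} + 725} = \frac{1}{\frac{7988}{11}} = \frac{11}{7988}$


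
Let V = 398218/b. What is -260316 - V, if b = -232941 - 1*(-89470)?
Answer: -37347398618/143471 ≈ -2.6031e+5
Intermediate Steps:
b = -143471 (b = -232941 + 89470 = -143471)
V = -398218/143471 (V = 398218/(-143471) = 398218*(-1/143471) = -398218/143471 ≈ -2.7756)
-260316 - V = -260316 - 1*(-398218/143471) = -260316 + 398218/143471 = -37347398618/143471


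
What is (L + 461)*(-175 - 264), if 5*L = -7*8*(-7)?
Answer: -1183983/5 ≈ -2.3680e+5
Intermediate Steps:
L = 392/5 (L = (-7*8*(-7))/5 = (-56*(-7))/5 = (⅕)*392 = 392/5 ≈ 78.400)
(L + 461)*(-175 - 264) = (392/5 + 461)*(-175 - 264) = (2697/5)*(-439) = -1183983/5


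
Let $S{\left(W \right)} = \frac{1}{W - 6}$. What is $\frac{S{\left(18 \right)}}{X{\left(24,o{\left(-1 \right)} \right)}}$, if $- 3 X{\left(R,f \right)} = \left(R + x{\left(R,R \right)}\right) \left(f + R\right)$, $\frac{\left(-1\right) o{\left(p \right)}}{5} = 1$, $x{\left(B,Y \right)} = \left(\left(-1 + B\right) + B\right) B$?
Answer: $- \frac{1}{87552} \approx -1.1422 \cdot 10^{-5}$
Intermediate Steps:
$x{\left(B,Y \right)} = B \left(-1 + 2 B\right)$ ($x{\left(B,Y \right)} = \left(-1 + 2 B\right) B = B \left(-1 + 2 B\right)$)
$o{\left(p \right)} = -5$ ($o{\left(p \right)} = \left(-5\right) 1 = -5$)
$X{\left(R,f \right)} = - \frac{\left(R + f\right) \left(R + R \left(-1 + 2 R\right)\right)}{3}$ ($X{\left(R,f \right)} = - \frac{\left(R + R \left(-1 + 2 R\right)\right) \left(f + R\right)}{3} = - \frac{\left(R + R \left(-1 + 2 R\right)\right) \left(R + f\right)}{3} = - \frac{\left(R + f\right) \left(R + R \left(-1 + 2 R\right)\right)}{3}$)
$S{\left(W \right)} = \frac{1}{-6 + W}$
$\frac{S{\left(18 \right)}}{X{\left(24,o{\left(-1 \right)} \right)}} = \frac{1}{\left(-6 + 18\right) \frac{2 \cdot 24^{2} \left(\left(-1\right) 24 - -5\right)}{3}} = \frac{1}{12 \cdot \frac{2}{3} \cdot 576 \left(-24 + 5\right)} = \frac{1}{12 \cdot \frac{2}{3} \cdot 576 \left(-19\right)} = \frac{1}{12 \left(-7296\right)} = \frac{1}{12} \left(- \frac{1}{7296}\right) = - \frac{1}{87552}$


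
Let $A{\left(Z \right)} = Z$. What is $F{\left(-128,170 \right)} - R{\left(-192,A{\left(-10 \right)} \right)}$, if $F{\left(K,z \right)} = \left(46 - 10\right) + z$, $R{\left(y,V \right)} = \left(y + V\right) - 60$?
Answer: $468$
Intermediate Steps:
$R{\left(y,V \right)} = -60 + V + y$ ($R{\left(y,V \right)} = \left(V + y\right) - 60 = -60 + V + y$)
$F{\left(K,z \right)} = 36 + z$
$F{\left(-128,170 \right)} - R{\left(-192,A{\left(-10 \right)} \right)} = \left(36 + 170\right) - \left(-60 - 10 - 192\right) = 206 - -262 = 206 + 262 = 468$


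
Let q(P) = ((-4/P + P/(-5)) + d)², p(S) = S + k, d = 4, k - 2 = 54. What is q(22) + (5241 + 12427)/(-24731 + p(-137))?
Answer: -7009553/18764075 ≈ -0.37356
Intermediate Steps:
k = 56 (k = 2 + 54 = 56)
p(S) = 56 + S (p(S) = S + 56 = 56 + S)
q(P) = (4 - 4/P - P/5)² (q(P) = ((-4/P + P/(-5)) + 4)² = ((-4/P + P*(-⅕)) + 4)² = ((-4/P - P/5) + 4)² = (4 - 4/P - P/5)²)
q(22) + (5241 + 12427)/(-24731 + p(-137)) = (1/25)*(20 + 22² - 20*22)²/22² + (5241 + 12427)/(-24731 + (56 - 137)) = (1/25)*(1/484)*(20 + 484 - 440)² + 17668/(-24731 - 81) = (1/25)*(1/484)*64² + 17668/(-24812) = (1/25)*(1/484)*4096 + 17668*(-1/24812) = 1024/3025 - 4417/6203 = -7009553/18764075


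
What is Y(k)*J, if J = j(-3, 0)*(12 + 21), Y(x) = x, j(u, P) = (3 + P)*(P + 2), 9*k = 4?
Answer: 88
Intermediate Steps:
k = 4/9 (k = (⅑)*4 = 4/9 ≈ 0.44444)
j(u, P) = (2 + P)*(3 + P) (j(u, P) = (3 + P)*(2 + P) = (2 + P)*(3 + P))
J = 198 (J = (6 + 0² + 5*0)*(12 + 21) = (6 + 0 + 0)*33 = 6*33 = 198)
Y(k)*J = (4/9)*198 = 88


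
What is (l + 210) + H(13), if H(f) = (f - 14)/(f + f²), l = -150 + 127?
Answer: 34033/182 ≈ 186.99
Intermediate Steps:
l = -23
H(f) = (-14 + f)/(f + f²)
(l + 210) + H(13) = (-23 + 210) + (-14 + 13)/(13*(1 + 13)) = 187 + (1/13)*(-1)/14 = 187 + (1/13)*(1/14)*(-1) = 187 - 1/182 = 34033/182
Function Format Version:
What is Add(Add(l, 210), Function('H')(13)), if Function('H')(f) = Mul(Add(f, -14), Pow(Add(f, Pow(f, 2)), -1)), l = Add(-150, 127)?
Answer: Rational(34033, 182) ≈ 186.99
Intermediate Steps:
l = -23
Function('H')(f) = Mul(Pow(Add(f, Pow(f, 2)), -1), Add(-14, f)) (Function('H')(f) = Mul(Add(-14, f), Pow(Add(f, Pow(f, 2)), -1)) = Mul(Pow(Add(f, Pow(f, 2)), -1), Add(-14, f)))
Add(Add(l, 210), Function('H')(13)) = Add(Add(-23, 210), Mul(Pow(13, -1), Pow(Add(1, 13), -1), Add(-14, 13))) = Add(187, Mul(Rational(1, 13), Pow(14, -1), -1)) = Add(187, Mul(Rational(1, 13), Rational(1, 14), -1)) = Add(187, Rational(-1, 182)) = Rational(34033, 182)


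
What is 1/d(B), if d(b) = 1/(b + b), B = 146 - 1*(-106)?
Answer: 504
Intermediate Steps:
B = 252 (B = 146 + 106 = 252)
d(b) = 1/(2*b)
1/d(B) = 1/((½)/252) = 1/((½)*(1/252)) = 1/(1/504) = 504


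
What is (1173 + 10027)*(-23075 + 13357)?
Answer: -108841600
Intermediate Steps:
(1173 + 10027)*(-23075 + 13357) = 11200*(-9718) = -108841600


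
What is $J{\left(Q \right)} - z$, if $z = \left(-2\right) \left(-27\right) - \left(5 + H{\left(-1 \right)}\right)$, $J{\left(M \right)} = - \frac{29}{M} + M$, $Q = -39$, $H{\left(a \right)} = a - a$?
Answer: $- \frac{3403}{39} \approx -87.256$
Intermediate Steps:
$H{\left(a \right)} = 0$
$J{\left(M \right)} = M - \frac{29}{M}$
$z = 49$ ($z = \left(-2\right) \left(-27\right) - 5 = 54 + \left(-5 + 0\right) = 54 - 5 = 49$)
$J{\left(Q \right)} - z = \left(-39 - \frac{29}{-39}\right) - 49 = \left(-39 - - \frac{29}{39}\right) - 49 = \left(-39 + \frac{29}{39}\right) - 49 = - \frac{1492}{39} - 49 = - \frac{3403}{39}$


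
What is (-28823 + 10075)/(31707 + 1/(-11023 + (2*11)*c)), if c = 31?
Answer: -96936534/163941043 ≈ -0.59129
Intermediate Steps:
(-28823 + 10075)/(31707 + 1/(-11023 + (2*11)*c)) = (-28823 + 10075)/(31707 + 1/(-11023 + (2*11)*31)) = -18748/(31707 + 1/(-11023 + 22*31)) = -18748/(31707 + 1/(-11023 + 682)) = -18748/(31707 + 1/(-10341)) = -18748/(31707 - 1/10341) = -18748/327882086/10341 = -18748*10341/327882086 = -96936534/163941043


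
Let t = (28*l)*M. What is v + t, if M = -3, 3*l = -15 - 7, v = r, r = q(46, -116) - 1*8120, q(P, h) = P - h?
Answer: -7342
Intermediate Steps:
r = -7958 (r = (46 - 1*(-116)) - 1*8120 = (46 + 116) - 8120 = 162 - 8120 = -7958)
v = -7958
l = -22/3 (l = (-15 - 7)/3 = (⅓)*(-22) = -22/3 ≈ -7.3333)
t = 616 (t = (28*(-22/3))*(-3) = -616/3*(-3) = 616)
v + t = -7958 + 616 = -7342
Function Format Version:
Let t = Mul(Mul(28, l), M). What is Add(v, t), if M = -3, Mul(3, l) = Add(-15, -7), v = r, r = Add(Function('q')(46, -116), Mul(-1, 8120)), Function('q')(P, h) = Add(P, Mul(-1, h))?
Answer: -7342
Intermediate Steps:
r = -7958 (r = Add(Add(46, Mul(-1, -116)), Mul(-1, 8120)) = Add(Add(46, 116), -8120) = Add(162, -8120) = -7958)
v = -7958
l = Rational(-22, 3) (l = Mul(Rational(1, 3), Add(-15, -7)) = Mul(Rational(1, 3), -22) = Rational(-22, 3) ≈ -7.3333)
t = 616 (t = Mul(Mul(28, Rational(-22, 3)), -3) = Mul(Rational(-616, 3), -3) = 616)
Add(v, t) = Add(-7958, 616) = -7342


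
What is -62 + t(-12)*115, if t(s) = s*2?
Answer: -2822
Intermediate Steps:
t(s) = 2*s
-62 + t(-12)*115 = -62 + (2*(-12))*115 = -62 - 24*115 = -62 - 2760 = -2822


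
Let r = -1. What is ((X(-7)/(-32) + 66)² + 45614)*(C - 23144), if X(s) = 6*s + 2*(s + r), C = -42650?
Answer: -422871492873/128 ≈ -3.3037e+9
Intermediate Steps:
X(s) = -2 + 8*s (X(s) = 6*s + 2*(s - 1) = 6*s + 2*(-1 + s) = 6*s + (-2 + 2*s) = -2 + 8*s)
((X(-7)/(-32) + 66)² + 45614)*(C - 23144) = (((-2 + 8*(-7))/(-32) + 66)² + 45614)*(-42650 - 23144) = (((-2 - 56)*(-1/32) + 66)² + 45614)*(-65794) = ((-58*(-1/32) + 66)² + 45614)*(-65794) = ((29/16 + 66)² + 45614)*(-65794) = ((1085/16)² + 45614)*(-65794) = (1177225/256 + 45614)*(-65794) = (12854409/256)*(-65794) = -422871492873/128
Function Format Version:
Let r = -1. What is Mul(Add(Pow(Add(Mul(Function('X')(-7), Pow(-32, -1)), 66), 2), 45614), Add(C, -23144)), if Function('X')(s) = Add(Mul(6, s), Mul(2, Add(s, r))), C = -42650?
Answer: Rational(-422871492873, 128) ≈ -3.3037e+9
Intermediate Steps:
Function('X')(s) = Add(-2, Mul(8, s)) (Function('X')(s) = Add(Mul(6, s), Mul(2, Add(s, -1))) = Add(Mul(6, s), Mul(2, Add(-1, s))) = Add(Mul(6, s), Add(-2, Mul(2, s))) = Add(-2, Mul(8, s)))
Mul(Add(Pow(Add(Mul(Function('X')(-7), Pow(-32, -1)), 66), 2), 45614), Add(C, -23144)) = Mul(Add(Pow(Add(Mul(Add(-2, Mul(8, -7)), Pow(-32, -1)), 66), 2), 45614), Add(-42650, -23144)) = Mul(Add(Pow(Add(Mul(Add(-2, -56), Rational(-1, 32)), 66), 2), 45614), -65794) = Mul(Add(Pow(Add(Mul(-58, Rational(-1, 32)), 66), 2), 45614), -65794) = Mul(Add(Pow(Add(Rational(29, 16), 66), 2), 45614), -65794) = Mul(Add(Pow(Rational(1085, 16), 2), 45614), -65794) = Mul(Add(Rational(1177225, 256), 45614), -65794) = Mul(Rational(12854409, 256), -65794) = Rational(-422871492873, 128)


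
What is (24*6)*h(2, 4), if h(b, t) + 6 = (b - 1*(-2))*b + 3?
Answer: 720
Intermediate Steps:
h(b, t) = -3 + b*(2 + b) (h(b, t) = -6 + ((b - 1*(-2))*b + 3) = -6 + ((b + 2)*b + 3) = -6 + ((2 + b)*b + 3) = -6 + (b*(2 + b) + 3) = -6 + (3 + b*(2 + b)) = -3 + b*(2 + b))
(24*6)*h(2, 4) = (24*6)*(-3 + 2² + 2*2) = 144*(-3 + 4 + 4) = 144*5 = 720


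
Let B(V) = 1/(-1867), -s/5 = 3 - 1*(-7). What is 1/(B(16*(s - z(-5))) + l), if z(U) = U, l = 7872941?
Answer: 1867/14698780846 ≈ 1.2702e-7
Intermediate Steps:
s = -50 (s = -5*(3 - 1*(-7)) = -5*(3 + 7) = -5*10 = -50)
B(V) = -1/1867
1/(B(16*(s - z(-5))) + l) = 1/(-1/1867 + 7872941) = 1/(14698780846/1867) = 1867/14698780846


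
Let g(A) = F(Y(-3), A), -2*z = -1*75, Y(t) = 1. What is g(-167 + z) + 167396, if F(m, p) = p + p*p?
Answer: 736147/4 ≈ 1.8404e+5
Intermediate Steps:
F(m, p) = p + p²
z = 75/2 (z = -(-1)*75/2 = -½*(-75) = 75/2 ≈ 37.500)
g(A) = A*(1 + A)
g(-167 + z) + 167396 = (-167 + 75/2)*(1 + (-167 + 75/2)) + 167396 = -259*(1 - 259/2)/2 + 167396 = -259/2*(-257/2) + 167396 = 66563/4 + 167396 = 736147/4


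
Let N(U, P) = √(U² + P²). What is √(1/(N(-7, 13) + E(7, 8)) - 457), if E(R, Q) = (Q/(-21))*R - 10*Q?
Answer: √(-113339 + 1371*√218)/√(248 - 3*√218) ≈ 21.378*I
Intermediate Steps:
N(U, P) = √(P² + U²)
E(R, Q) = -10*Q - Q*R/21 (E(R, Q) = (Q*(-1/21))*R - 10*Q = (-Q/21)*R - 10*Q = -Q*R/21 - 10*Q = -10*Q - Q*R/21)
√(1/(N(-7, 13) + E(7, 8)) - 457) = √(1/(√(13² + (-7)²) - 1/21*8*(210 + 7)) - 457) = √(1/(√(169 + 49) - 1/21*8*217) - 457) = √(1/(√218 - 248/3) - 457) = √(1/(-248/3 + √218) - 457) = √(-457 + 1/(-248/3 + √218))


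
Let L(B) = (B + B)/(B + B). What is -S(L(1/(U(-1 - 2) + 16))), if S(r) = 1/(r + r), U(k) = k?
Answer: -½ ≈ -0.50000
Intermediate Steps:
L(B) = 1 (L(B) = (2*B)/((2*B)) = (2*B)*(1/(2*B)) = 1)
S(r) = 1/(2*r)
-S(L(1/(U(-1 - 2) + 16))) = -1/(2*1) = -1/2 = -1*½ = -½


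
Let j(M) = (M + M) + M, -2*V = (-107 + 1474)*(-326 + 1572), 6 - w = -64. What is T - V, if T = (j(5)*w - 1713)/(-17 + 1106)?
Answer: 309145462/363 ≈ 8.5164e+5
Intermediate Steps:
w = 70 (w = 6 - 1*(-64) = 6 + 64 = 70)
V = -851641 (V = -(-107 + 1474)*(-326 + 1572)/2 = -1367*1246/2 = -1/2*1703282 = -851641)
j(M) = 3*M (j(M) = 2*M + M = 3*M)
T = -221/363 (T = ((3*5)*70 - 1713)/(-17 + 1106) = (15*70 - 1713)/1089 = (1050 - 1713)*(1/1089) = -663*1/1089 = -221/363 ≈ -0.60882)
T - V = -221/363 - 1*(-851641) = -221/363 + 851641 = 309145462/363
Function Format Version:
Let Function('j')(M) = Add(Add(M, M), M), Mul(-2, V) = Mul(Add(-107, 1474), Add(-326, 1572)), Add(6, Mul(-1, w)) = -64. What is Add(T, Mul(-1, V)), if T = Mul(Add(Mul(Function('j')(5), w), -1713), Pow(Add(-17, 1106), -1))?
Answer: Rational(309145462, 363) ≈ 8.5164e+5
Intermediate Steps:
w = 70 (w = Add(6, Mul(-1, -64)) = Add(6, 64) = 70)
V = -851641 (V = Mul(Rational(-1, 2), Mul(Add(-107, 1474), Add(-326, 1572))) = Mul(Rational(-1, 2), Mul(1367, 1246)) = Mul(Rational(-1, 2), 1703282) = -851641)
Function('j')(M) = Mul(3, M) (Function('j')(M) = Add(Mul(2, M), M) = Mul(3, M))
T = Rational(-221, 363) (T = Mul(Add(Mul(Mul(3, 5), 70), -1713), Pow(Add(-17, 1106), -1)) = Mul(Add(Mul(15, 70), -1713), Pow(1089, -1)) = Mul(Add(1050, -1713), Rational(1, 1089)) = Mul(-663, Rational(1, 1089)) = Rational(-221, 363) ≈ -0.60882)
Add(T, Mul(-1, V)) = Add(Rational(-221, 363), Mul(-1, -851641)) = Add(Rational(-221, 363), 851641) = Rational(309145462, 363)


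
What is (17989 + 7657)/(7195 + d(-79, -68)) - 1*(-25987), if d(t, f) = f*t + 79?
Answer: 164328624/6323 ≈ 25989.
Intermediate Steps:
d(t, f) = 79 + f*t
(17989 + 7657)/(7195 + d(-79, -68)) - 1*(-25987) = (17989 + 7657)/(7195 + (79 - 68*(-79))) - 1*(-25987) = 25646/(7195 + (79 + 5372)) + 25987 = 25646/(7195 + 5451) + 25987 = 25646/12646 + 25987 = 25646*(1/12646) + 25987 = 12823/6323 + 25987 = 164328624/6323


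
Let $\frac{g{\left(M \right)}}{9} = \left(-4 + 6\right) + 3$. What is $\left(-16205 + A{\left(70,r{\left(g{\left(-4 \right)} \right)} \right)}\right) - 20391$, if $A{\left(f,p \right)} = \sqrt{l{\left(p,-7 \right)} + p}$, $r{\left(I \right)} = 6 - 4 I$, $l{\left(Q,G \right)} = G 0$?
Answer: $-36596 + i \sqrt{174} \approx -36596.0 + 13.191 i$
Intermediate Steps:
$g{\left(M \right)} = 45$ ($g{\left(M \right)} = 9 \left(\left(-4 + 6\right) + 3\right) = 9 \left(2 + 3\right) = 9 \cdot 5 = 45$)
$l{\left(Q,G \right)} = 0$
$A{\left(f,p \right)} = \sqrt{p}$ ($A{\left(f,p \right)} = \sqrt{0 + p} = \sqrt{p}$)
$\left(-16205 + A{\left(70,r{\left(g{\left(-4 \right)} \right)} \right)}\right) - 20391 = \left(-16205 + \sqrt{6 - 180}\right) - 20391 = \left(-16205 + \sqrt{-174}\right) - 20391 = \left(-16205 + i \sqrt{174}\right) - 20391 = -36596 + i \sqrt{174}$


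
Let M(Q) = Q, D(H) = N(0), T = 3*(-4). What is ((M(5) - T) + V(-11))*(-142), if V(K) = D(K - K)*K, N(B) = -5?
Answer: -10224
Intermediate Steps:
T = -12
D(H) = -5
V(K) = -5*K
((M(5) - T) + V(-11))*(-142) = ((5 - 1*(-12)) - 5*(-11))*(-142) = ((5 + 12) + 55)*(-142) = (17 + 55)*(-142) = 72*(-142) = -10224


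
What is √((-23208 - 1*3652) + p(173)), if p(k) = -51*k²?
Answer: I*√1553239 ≈ 1246.3*I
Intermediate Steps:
√((-23208 - 1*3652) + p(173)) = √((-23208 - 1*3652) - 51*173²) = √((-23208 - 3652) - 51*29929) = √(-26860 - 1526379) = √(-1553239) = I*√1553239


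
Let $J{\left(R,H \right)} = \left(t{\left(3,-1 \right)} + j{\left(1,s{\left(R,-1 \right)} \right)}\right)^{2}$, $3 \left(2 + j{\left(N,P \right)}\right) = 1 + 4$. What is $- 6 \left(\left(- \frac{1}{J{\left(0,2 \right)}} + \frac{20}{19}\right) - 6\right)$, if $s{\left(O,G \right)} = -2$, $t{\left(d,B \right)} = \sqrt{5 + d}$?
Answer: $\frac{2918022}{95779} + \frac{648 \sqrt{2}}{5041} \approx 30.648$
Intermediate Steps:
$j{\left(N,P \right)} = - \frac{1}{3}$ ($j{\left(N,P \right)} = -2 + \frac{1 + 4}{3} = -2 + \frac{1}{3} \cdot 5 = -2 + \frac{5}{3} = - \frac{1}{3}$)
$J{\left(R,H \right)} = \left(- \frac{1}{3} + 2 \sqrt{2}\right)^{2}$ ($J{\left(R,H \right)} = \left(\sqrt{5 + 3} - \frac{1}{3}\right)^{2} = \left(\sqrt{8} - \frac{1}{3}\right)^{2} = \left(2 \sqrt{2} - \frac{1}{3}\right)^{2} = \left(- \frac{1}{3} + 2 \sqrt{2}\right)^{2}$)
$- 6 \left(\left(- \frac{1}{J{\left(0,2 \right)}} + \frac{20}{19}\right) - 6\right) = - 6 \left(\left(- \frac{1}{\frac{73}{9} - \frac{4 \sqrt{2}}{3}} + \frac{20}{19}\right) - 6\right) = - 6 \left(\left(\frac{20}{19} - \frac{1}{\frac{73}{9} - \frac{4 \sqrt{2}}{3}}\right) - 6\right) = - 6 \left(- \frac{94}{19} - \frac{1}{\frac{73}{9} - \frac{4 \sqrt{2}}{3}}\right) = \frac{564}{19} + \frac{6}{\frac{73}{9} - \frac{4 \sqrt{2}}{3}}$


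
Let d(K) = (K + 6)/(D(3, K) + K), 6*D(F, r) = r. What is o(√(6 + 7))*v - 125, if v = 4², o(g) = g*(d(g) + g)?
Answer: 1157/7 + 96*√13/7 ≈ 214.73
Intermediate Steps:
D(F, r) = r/6
d(K) = 6*(6 + K)/(7*K) (d(K) = (K + 6)/(K/6 + K) = (6 + K)/((7*K/6)) = (6 + K)*(6/(7*K)) = 6*(6 + K)/(7*K))
o(g) = g*(g + 6*(6 + g)/(7*g)) (o(g) = g*(6*(6 + g)/(7*g) + g) = g*(g + 6*(6 + g)/(7*g)))
v = 16
o(√(6 + 7))*v - 125 = (36/7 + (√(6 + 7))² + 6*√(6 + 7)/7)*16 - 125 = (36/7 + (√13)² + 6*√13/7)*16 - 125 = (36/7 + 13 + 6*√13/7)*16 - 125 = (127/7 + 6*√13/7)*16 - 125 = (2032/7 + 96*√13/7) - 125 = 1157/7 + 96*√13/7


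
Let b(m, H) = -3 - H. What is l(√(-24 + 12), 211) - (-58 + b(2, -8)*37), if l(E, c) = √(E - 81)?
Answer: -127 + √(-81 + 2*I*√3) ≈ -126.81 + 9.0021*I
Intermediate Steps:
l(E, c) = √(-81 + E)
l(√(-24 + 12), 211) - (-58 + b(2, -8)*37) = √(-81 + √(-24 + 12)) - (-58 + (-3 - 1*(-8))*37) = √(-81 + √(-12)) - (-58 + (-3 + 8)*37) = √(-81 + 2*I*√3) - (-58 + 5*37) = √(-81 + 2*I*√3) - (-58 + 185) = √(-81 + 2*I*√3) - 1*127 = √(-81 + 2*I*√3) - 127 = -127 + √(-81 + 2*I*√3)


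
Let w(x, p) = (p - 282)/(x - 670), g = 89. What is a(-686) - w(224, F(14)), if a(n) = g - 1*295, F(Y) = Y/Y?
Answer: -92157/446 ≈ -206.63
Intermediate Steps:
F(Y) = 1
a(n) = -206 (a(n) = 89 - 1*295 = 89 - 295 = -206)
w(x, p) = (-282 + p)/(-670 + x)
a(-686) - w(224, F(14)) = -206 - (-282 + 1)/(-670 + 224) = -206 - (-281)/(-446) = -206 - (-1)*(-281)/446 = -206 - 1*281/446 = -206 - 281/446 = -92157/446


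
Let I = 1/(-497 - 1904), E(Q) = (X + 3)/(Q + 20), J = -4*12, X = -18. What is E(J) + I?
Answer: 5141/9604 ≈ 0.53530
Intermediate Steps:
J = -48
E(Q) = -15/(20 + Q) (E(Q) = (-18 + 3)/(Q + 20) = -15/(20 + Q))
I = -1/2401 (I = 1/(-2401) = -1/2401 ≈ -0.00041649)
E(J) + I = -15/(20 - 48) - 1/2401 = -15/(-28) - 1/2401 = -15*(-1/28) - 1/2401 = 15/28 - 1/2401 = 5141/9604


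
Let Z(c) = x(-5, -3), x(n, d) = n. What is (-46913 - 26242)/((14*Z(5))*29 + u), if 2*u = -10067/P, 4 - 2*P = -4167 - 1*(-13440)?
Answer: 678073695/18806003 ≈ 36.056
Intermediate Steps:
P = -9269/2 (P = 2 - (-4167 - 1*(-13440))/2 = 2 - (-4167 + 13440)/2 = 2 - 1/2*9273 = 2 - 9273/2 = -9269/2 ≈ -4634.5)
Z(c) = -5
u = 10067/9269 (u = (-10067/(-9269/2))/2 = (-10067*(-2/9269))/2 = (1/2)*(20134/9269) = 10067/9269 ≈ 1.0861)
(-46913 - 26242)/((14*Z(5))*29 + u) = (-46913 - 26242)/((14*(-5))*29 + 10067/9269) = -73155/(-70*29 + 10067/9269) = -73155/(-2030 + 10067/9269) = -73155/(-18806003/9269) = -73155*(-9269/18806003) = 678073695/18806003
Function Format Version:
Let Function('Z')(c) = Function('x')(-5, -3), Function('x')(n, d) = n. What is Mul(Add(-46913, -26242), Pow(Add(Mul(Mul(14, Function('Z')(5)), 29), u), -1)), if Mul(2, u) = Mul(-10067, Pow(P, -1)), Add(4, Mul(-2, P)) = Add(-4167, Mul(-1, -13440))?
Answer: Rational(678073695, 18806003) ≈ 36.056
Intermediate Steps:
P = Rational(-9269, 2) (P = Add(2, Mul(Rational(-1, 2), Add(-4167, Mul(-1, -13440)))) = Add(2, Mul(Rational(-1, 2), Add(-4167, 13440))) = Add(2, Mul(Rational(-1, 2), 9273)) = Add(2, Rational(-9273, 2)) = Rational(-9269, 2) ≈ -4634.5)
Function('Z')(c) = -5
u = Rational(10067, 9269) (u = Mul(Rational(1, 2), Mul(-10067, Pow(Rational(-9269, 2), -1))) = Mul(Rational(1, 2), Mul(-10067, Rational(-2, 9269))) = Mul(Rational(1, 2), Rational(20134, 9269)) = Rational(10067, 9269) ≈ 1.0861)
Mul(Add(-46913, -26242), Pow(Add(Mul(Mul(14, Function('Z')(5)), 29), u), -1)) = Mul(Add(-46913, -26242), Pow(Add(Mul(Mul(14, -5), 29), Rational(10067, 9269)), -1)) = Mul(-73155, Pow(Add(Mul(-70, 29), Rational(10067, 9269)), -1)) = Mul(-73155, Pow(Add(-2030, Rational(10067, 9269)), -1)) = Mul(-73155, Pow(Rational(-18806003, 9269), -1)) = Mul(-73155, Rational(-9269, 18806003)) = Rational(678073695, 18806003)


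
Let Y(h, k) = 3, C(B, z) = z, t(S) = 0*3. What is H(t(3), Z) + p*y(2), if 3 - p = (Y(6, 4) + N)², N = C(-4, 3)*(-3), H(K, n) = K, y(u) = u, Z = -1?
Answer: -66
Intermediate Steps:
t(S) = 0
N = -9 (N = 3*(-3) = -9)
p = -33 (p = 3 - (3 - 9)² = 3 - 1*(-6)² = 3 - 1*36 = 3 - 36 = -33)
H(t(3), Z) + p*y(2) = 0 - 33*2 = 0 - 66 = -66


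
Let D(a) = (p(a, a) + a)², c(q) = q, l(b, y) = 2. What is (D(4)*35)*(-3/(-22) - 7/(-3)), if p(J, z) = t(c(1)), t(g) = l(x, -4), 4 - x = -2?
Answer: 34230/11 ≈ 3111.8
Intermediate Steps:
x = 6 (x = 4 - 1*(-2) = 4 + 2 = 6)
t(g) = 2
p(J, z) = 2
D(a) = (2 + a)²
(D(4)*35)*(-3/(-22) - 7/(-3)) = ((2 + 4)²*35)*(-3/(-22) - 7/(-3)) = (6²*35)*(-3*(-1/22) - 7*(-⅓)) = (36*35)*(3/22 + 7/3) = 1260*(163/66) = 34230/11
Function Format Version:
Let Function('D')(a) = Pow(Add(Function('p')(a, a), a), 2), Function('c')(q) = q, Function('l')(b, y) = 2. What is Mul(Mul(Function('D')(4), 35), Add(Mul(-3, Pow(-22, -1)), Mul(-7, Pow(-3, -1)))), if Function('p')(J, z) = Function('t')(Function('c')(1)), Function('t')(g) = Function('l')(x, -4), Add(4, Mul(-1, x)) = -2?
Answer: Rational(34230, 11) ≈ 3111.8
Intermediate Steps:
x = 6 (x = Add(4, Mul(-1, -2)) = Add(4, 2) = 6)
Function('t')(g) = 2
Function('p')(J, z) = 2
Function('D')(a) = Pow(Add(2, a), 2)
Mul(Mul(Function('D')(4), 35), Add(Mul(-3, Pow(-22, -1)), Mul(-7, Pow(-3, -1)))) = Mul(Mul(Pow(Add(2, 4), 2), 35), Add(Mul(-3, Pow(-22, -1)), Mul(-7, Pow(-3, -1)))) = Mul(Mul(Pow(6, 2), 35), Add(Mul(-3, Rational(-1, 22)), Mul(-7, Rational(-1, 3)))) = Mul(Mul(36, 35), Add(Rational(3, 22), Rational(7, 3))) = Mul(1260, Rational(163, 66)) = Rational(34230, 11)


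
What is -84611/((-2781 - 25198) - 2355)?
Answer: 84611/30334 ≈ 2.7893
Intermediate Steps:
-84611/((-2781 - 25198) - 2355) = -84611/(-27979 - 2355) = -84611/(-30334) = -84611*(-1/30334) = 84611/30334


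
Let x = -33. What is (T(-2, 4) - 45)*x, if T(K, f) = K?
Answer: 1551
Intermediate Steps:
(T(-2, 4) - 45)*x = (-2 - 45)*(-33) = -47*(-33) = 1551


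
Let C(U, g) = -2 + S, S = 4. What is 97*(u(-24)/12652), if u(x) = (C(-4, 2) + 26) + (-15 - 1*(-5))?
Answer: 873/6326 ≈ 0.13800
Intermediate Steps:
C(U, g) = 2 (C(U, g) = -2 + 4 = 2)
u(x) = 18 (u(x) = (2 + 26) + (-15 - 1*(-5)) = 28 + (-15 + 5) = 28 - 10 = 18)
97*(u(-24)/12652) = 97*(18/12652) = 97*(18*(1/12652)) = 97*(9/6326) = 873/6326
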